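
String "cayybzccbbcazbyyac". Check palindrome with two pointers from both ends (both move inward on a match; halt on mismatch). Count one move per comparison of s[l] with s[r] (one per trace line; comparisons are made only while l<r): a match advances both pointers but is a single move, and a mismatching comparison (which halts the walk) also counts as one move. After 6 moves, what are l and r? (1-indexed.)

l=7, r=12

l=1 r=18: 'c'=='c', l++,r--
l=2 r=17: 'a'=='a', l++,r--
l=3 r=16: 'y'=='y', l++,r--
l=4 r=15: 'y'=='y', l++,r--
l=5 r=14: 'b'=='b', l++,r--
l=6 r=13: 'z'=='z', l++,r--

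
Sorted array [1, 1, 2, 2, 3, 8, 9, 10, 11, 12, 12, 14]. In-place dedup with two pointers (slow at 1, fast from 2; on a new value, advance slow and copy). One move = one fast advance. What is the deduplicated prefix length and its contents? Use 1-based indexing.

slow=1 fast=2: a[fast]=1=a[slow] dup, fast++
slow=1 fast=3: a[fast]=2≠a[slow]=1 write a[2]=2, slow++,fast++
slow=2 fast=4: a[fast]=2=a[slow] dup, fast++
slow=2 fast=5: a[fast]=3≠a[slow]=2 write a[3]=3, slow++,fast++
slow=3 fast=6: a[fast]=8≠a[slow]=3 write a[4]=8, slow++,fast++
slow=4 fast=7: a[fast]=9≠a[slow]=8 write a[5]=9, slow++,fast++
slow=5 fast=8: a[fast]=10≠a[slow]=9 write a[6]=10, slow++,fast++
slow=6 fast=9: a[fast]=11≠a[slow]=10 write a[7]=11, slow++,fast++
slow=7 fast=10: a[fast]=12≠a[slow]=11 write a[8]=12, slow++,fast++
slow=8 fast=11: a[fast]=12=a[slow] dup, fast++
slow=8 fast=12: a[fast]=14≠a[slow]=12 write a[9]=14, slow++,fast++

length 9; prefix = [1, 2, 3, 8, 9, 10, 11, 12, 14]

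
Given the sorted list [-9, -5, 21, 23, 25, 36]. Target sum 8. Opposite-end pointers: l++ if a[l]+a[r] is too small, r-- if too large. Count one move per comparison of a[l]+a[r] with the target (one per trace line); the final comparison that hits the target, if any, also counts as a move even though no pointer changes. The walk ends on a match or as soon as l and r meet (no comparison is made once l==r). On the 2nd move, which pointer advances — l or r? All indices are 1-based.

l=1 r=6: -9+36=27 >8, r--
l=1 r=5: -9+25=16 >8, r--

r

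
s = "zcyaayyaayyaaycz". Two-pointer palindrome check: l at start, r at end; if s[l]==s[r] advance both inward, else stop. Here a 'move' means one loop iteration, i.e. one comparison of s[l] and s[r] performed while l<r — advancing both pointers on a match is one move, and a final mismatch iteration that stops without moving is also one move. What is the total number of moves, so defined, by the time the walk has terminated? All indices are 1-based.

8 moves

l=1 r=16: 'z'=='z', l++,r--
l=2 r=15: 'c'=='c', l++,r--
l=3 r=14: 'y'=='y', l++,r--
l=4 r=13: 'a'=='a', l++,r--
l=5 r=12: 'a'=='a', l++,r--
l=6 r=11: 'y'=='y', l++,r--
l=7 r=10: 'y'=='y', l++,r--
l=8 r=9: 'a'=='a', l++,r--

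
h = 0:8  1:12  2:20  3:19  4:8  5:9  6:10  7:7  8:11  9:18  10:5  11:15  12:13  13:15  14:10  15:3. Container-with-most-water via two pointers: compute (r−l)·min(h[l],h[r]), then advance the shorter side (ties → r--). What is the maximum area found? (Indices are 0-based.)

max area = 165

l=0 r=15: min(8,3)*15=45 best=45 *, r--
l=0 r=14: min(8,10)*14=112 best=112 *, l++
l=1 r=14: min(12,10)*13=130 best=130 *, r--
l=1 r=13: min(12,15)*12=144 best=144 *, l++
l=2 r=13: min(20,15)*11=165 best=165 *, r--
l=2 r=12: min(20,13)*10=130 best=165, r--
l=2 r=11: min(20,15)*9=135 best=165, r--
l=2 r=10: min(20,5)*8=40 best=165, r--
l=2 r=9: min(20,18)*7=126 best=165, r--
l=2 r=8: min(20,11)*6=66 best=165, r--
l=2 r=7: min(20,7)*5=35 best=165, r--
l=2 r=6: min(20,10)*4=40 best=165, r--
l=2 r=5: min(20,9)*3=27 best=165, r--
l=2 r=4: min(20,8)*2=16 best=165, r--
l=2 r=3: min(20,19)*1=19 best=165, r--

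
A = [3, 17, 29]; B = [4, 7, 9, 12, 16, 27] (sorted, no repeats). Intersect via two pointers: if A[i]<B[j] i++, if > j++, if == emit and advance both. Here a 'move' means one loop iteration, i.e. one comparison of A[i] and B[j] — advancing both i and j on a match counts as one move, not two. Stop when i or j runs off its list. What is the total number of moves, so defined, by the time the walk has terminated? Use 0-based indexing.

i=0 j=0: 3<4, i++
i=1 j=0: 17>4, j++
i=1 j=1: 17>7, j++
i=1 j=2: 17>9, j++
i=1 j=3: 17>12, j++
i=1 j=4: 17>16, j++
i=1 j=5: 17<27, i++
i=2 j=5: 29>27, j++

8 moves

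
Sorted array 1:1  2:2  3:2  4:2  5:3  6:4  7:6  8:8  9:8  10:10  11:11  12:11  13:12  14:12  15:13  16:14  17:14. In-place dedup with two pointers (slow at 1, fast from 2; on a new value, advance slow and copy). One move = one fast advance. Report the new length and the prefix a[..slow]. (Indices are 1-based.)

slow=1 fast=2: a[fast]=2≠a[slow]=1 write a[2]=2, slow++,fast++
slow=2 fast=3: a[fast]=2=a[slow] dup, fast++
slow=2 fast=4: a[fast]=2=a[slow] dup, fast++
slow=2 fast=5: a[fast]=3≠a[slow]=2 write a[3]=3, slow++,fast++
slow=3 fast=6: a[fast]=4≠a[slow]=3 write a[4]=4, slow++,fast++
slow=4 fast=7: a[fast]=6≠a[slow]=4 write a[5]=6, slow++,fast++
slow=5 fast=8: a[fast]=8≠a[slow]=6 write a[6]=8, slow++,fast++
slow=6 fast=9: a[fast]=8=a[slow] dup, fast++
slow=6 fast=10: a[fast]=10≠a[slow]=8 write a[7]=10, slow++,fast++
slow=7 fast=11: a[fast]=11≠a[slow]=10 write a[8]=11, slow++,fast++
slow=8 fast=12: a[fast]=11=a[slow] dup, fast++
slow=8 fast=13: a[fast]=12≠a[slow]=11 write a[9]=12, slow++,fast++
slow=9 fast=14: a[fast]=12=a[slow] dup, fast++
slow=9 fast=15: a[fast]=13≠a[slow]=12 write a[10]=13, slow++,fast++
slow=10 fast=16: a[fast]=14≠a[slow]=13 write a[11]=14, slow++,fast++
slow=11 fast=17: a[fast]=14=a[slow] dup, fast++

length 11; prefix = [1, 2, 3, 4, 6, 8, 10, 11, 12, 13, 14]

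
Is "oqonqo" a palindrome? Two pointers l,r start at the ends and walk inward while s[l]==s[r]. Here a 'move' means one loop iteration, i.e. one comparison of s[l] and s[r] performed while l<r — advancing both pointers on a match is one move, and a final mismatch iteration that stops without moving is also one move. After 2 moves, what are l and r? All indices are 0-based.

l=0 r=5: 'o'=='o', l++,r--
l=1 r=4: 'q'=='q', l++,r--

l=2, r=3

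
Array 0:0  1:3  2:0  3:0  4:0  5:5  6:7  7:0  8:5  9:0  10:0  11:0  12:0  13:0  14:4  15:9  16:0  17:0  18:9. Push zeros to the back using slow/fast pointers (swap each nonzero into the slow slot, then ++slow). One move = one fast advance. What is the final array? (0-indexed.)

slow=0 fast=0: a[fast]=0, fast++
slow=0 fast=1: a[fast]=3≠0 swap→a[0]=3, slow++,fast++
slow=1 fast=2: a[fast]=0, fast++
slow=1 fast=3: a[fast]=0, fast++
slow=1 fast=4: a[fast]=0, fast++
slow=1 fast=5: a[fast]=5≠0 swap→a[1]=5, slow++,fast++
slow=2 fast=6: a[fast]=7≠0 swap→a[2]=7, slow++,fast++
slow=3 fast=7: a[fast]=0, fast++
slow=3 fast=8: a[fast]=5≠0 swap→a[3]=5, slow++,fast++
slow=4 fast=9: a[fast]=0, fast++
slow=4 fast=10: a[fast]=0, fast++
slow=4 fast=11: a[fast]=0, fast++
slow=4 fast=12: a[fast]=0, fast++
slow=4 fast=13: a[fast]=0, fast++
slow=4 fast=14: a[fast]=4≠0 swap→a[4]=4, slow++,fast++
slow=5 fast=15: a[fast]=9≠0 swap→a[5]=9, slow++,fast++
slow=6 fast=16: a[fast]=0, fast++
slow=6 fast=17: a[fast]=0, fast++
slow=6 fast=18: a[fast]=9≠0 swap→a[6]=9, slow++,fast++

[3, 5, 7, 5, 4, 9, 9, 0, 0, 0, 0, 0, 0, 0, 0, 0, 0, 0, 0]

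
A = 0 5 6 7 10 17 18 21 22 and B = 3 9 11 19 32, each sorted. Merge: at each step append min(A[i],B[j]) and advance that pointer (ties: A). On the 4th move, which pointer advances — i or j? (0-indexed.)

i

[i=0,j=0] A[i]=0<=B[j]=3 take 0 → i++
[i=1,j=0] A[i]=5>B[j]=3 take 3 → j++
[i=1,j=1] A[i]=5<=B[j]=9 take 5 → i++
[i=2,j=1] A[i]=6<=B[j]=9 take 6 → i++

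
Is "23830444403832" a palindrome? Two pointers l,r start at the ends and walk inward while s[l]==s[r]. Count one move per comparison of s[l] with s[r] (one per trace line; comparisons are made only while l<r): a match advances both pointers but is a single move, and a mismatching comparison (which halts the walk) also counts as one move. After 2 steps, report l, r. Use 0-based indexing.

l=0 r=13: '2'=='2', l++,r--
l=1 r=12: '3'=='3', l++,r--

l=2, r=11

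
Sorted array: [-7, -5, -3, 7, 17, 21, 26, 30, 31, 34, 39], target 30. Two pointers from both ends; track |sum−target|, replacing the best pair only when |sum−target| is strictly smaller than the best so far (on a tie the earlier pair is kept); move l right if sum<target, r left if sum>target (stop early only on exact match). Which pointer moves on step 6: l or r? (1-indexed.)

r

l=1 r=11: -7+39=32 d=2 *, r--
l=1 r=10: -7+34=27 d=3, l++
l=2 r=10: -5+34=29 d=1 *, l++
l=3 r=10: -3+34=31 d=1, r--
l=3 r=9: -3+31=28 d=2, l++
l=4 r=9: 7+31=38 d=8, r--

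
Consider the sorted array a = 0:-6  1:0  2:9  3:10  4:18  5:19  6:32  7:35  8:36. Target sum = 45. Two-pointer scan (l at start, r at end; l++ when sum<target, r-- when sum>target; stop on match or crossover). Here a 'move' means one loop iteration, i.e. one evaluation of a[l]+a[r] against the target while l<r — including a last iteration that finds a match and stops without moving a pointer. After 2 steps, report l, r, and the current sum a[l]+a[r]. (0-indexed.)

[0,8] -6+36=30 <45 → l++
[1,8] 0+36=36 <45 → l++

l=2, r=8, sum=45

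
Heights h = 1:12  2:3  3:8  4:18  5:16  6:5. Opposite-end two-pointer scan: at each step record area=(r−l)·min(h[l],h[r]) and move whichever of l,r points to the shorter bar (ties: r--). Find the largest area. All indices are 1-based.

[1,6] min(12,5)*5=25 best=25 * → r--
[1,5] min(12,16)*4=48 best=48 * → l++
[2,5] min(3,16)*3=9 best=48 → l++
[3,5] min(8,16)*2=16 best=48 → l++
[4,5] min(18,16)*1=16 best=48 → r--

max area = 48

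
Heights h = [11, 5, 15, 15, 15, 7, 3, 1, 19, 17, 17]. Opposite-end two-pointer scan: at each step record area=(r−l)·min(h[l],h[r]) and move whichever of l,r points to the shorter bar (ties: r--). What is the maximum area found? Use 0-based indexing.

[0,10] min(11,17)*10=110 best=110 * → l++
[1,10] min(5,17)*9=45 best=110 → l++
[2,10] min(15,17)*8=120 best=120 * → l++
[3,10] min(15,17)*7=105 best=120 → l++
[4,10] min(15,17)*6=90 best=120 → l++
[5,10] min(7,17)*5=35 best=120 → l++
[6,10] min(3,17)*4=12 best=120 → l++
[7,10] min(1,17)*3=3 best=120 → l++
[8,10] min(19,17)*2=34 best=120 → r--
[8,9] min(19,17)*1=17 best=120 → r--

max area = 120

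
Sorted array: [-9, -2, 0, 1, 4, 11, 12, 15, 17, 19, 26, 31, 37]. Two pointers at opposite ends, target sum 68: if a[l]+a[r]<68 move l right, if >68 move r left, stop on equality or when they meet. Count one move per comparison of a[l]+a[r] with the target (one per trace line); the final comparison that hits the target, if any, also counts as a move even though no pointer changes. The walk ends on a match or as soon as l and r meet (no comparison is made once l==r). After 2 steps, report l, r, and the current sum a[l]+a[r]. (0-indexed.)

l=2, r=12, sum=37

l=0 r=12: -9+37=28 <68, l++
l=1 r=12: -2+37=35 <68, l++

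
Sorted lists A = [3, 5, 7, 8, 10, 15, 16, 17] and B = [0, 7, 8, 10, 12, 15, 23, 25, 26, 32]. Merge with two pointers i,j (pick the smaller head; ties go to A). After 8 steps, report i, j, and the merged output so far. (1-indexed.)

i=6, j=4, merged so far=[0, 3, 5, 7, 7, 8, 8, 10]

i=1 j=1: A[i]=3>B[j]=0 take 0, j++
i=1 j=2: A[i]=3<=B[j]=7 take 3, i++
i=2 j=2: A[i]=5<=B[j]=7 take 5, i++
i=3 j=2: A[i]=7<=B[j]=7 take 7, i++
i=4 j=2: A[i]=8>B[j]=7 take 7, j++
i=4 j=3: A[i]=8<=B[j]=8 take 8, i++
i=5 j=3: A[i]=10>B[j]=8 take 8, j++
i=5 j=4: A[i]=10<=B[j]=10 take 10, i++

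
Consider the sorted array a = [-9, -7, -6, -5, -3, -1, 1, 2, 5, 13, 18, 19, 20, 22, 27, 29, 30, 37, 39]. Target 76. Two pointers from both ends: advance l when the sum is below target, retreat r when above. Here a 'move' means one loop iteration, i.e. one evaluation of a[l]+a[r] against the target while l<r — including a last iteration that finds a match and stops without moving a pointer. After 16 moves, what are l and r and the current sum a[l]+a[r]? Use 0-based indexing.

[0,18] -9+39=30 <76 → l++
[1,18] -7+39=32 <76 → l++
[2,18] -6+39=33 <76 → l++
[3,18] -5+39=34 <76 → l++
[4,18] -3+39=36 <76 → l++
[5,18] -1+39=38 <76 → l++
[6,18] 1+39=40 <76 → l++
[7,18] 2+39=41 <76 → l++
[8,18] 5+39=44 <76 → l++
[9,18] 13+39=52 <76 → l++
[10,18] 18+39=57 <76 → l++
[11,18] 19+39=58 <76 → l++
[12,18] 20+39=59 <76 → l++
[13,18] 22+39=61 <76 → l++
[14,18] 27+39=66 <76 → l++
[15,18] 29+39=68 <76 → l++

l=16, r=18, sum=69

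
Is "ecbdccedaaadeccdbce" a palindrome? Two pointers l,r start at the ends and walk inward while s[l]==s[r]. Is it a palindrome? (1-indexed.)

palindrome

[1,19] 'e'=='e' → l++,r--
[2,18] 'c'=='c' → l++,r--
[3,17] 'b'=='b' → l++,r--
[4,16] 'd'=='d' → l++,r--
[5,15] 'c'=='c' → l++,r--
[6,14] 'c'=='c' → l++,r--
[7,13] 'e'=='e' → l++,r--
[8,12] 'd'=='d' → l++,r--
[9,11] 'a'=='a' → l++,r--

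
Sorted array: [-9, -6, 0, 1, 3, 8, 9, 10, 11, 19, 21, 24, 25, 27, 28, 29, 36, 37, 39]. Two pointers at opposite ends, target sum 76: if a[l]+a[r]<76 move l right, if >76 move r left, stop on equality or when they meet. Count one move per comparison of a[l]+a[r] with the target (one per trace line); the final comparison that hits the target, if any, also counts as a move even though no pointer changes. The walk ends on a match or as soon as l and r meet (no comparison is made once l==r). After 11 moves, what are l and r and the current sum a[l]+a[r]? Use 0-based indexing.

[0,18] -9+39=30 <76 → l++
[1,18] -6+39=33 <76 → l++
[2,18] 0+39=39 <76 → l++
[3,18] 1+39=40 <76 → l++
[4,18] 3+39=42 <76 → l++
[5,18] 8+39=47 <76 → l++
[6,18] 9+39=48 <76 → l++
[7,18] 10+39=49 <76 → l++
[8,18] 11+39=50 <76 → l++
[9,18] 19+39=58 <76 → l++
[10,18] 21+39=60 <76 → l++

l=11, r=18, sum=63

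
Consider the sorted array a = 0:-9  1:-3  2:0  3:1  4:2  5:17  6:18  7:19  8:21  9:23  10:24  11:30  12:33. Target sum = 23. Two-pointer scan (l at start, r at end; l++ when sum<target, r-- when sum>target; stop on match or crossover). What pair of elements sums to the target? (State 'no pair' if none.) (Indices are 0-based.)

(0, 23)

l=0 r=12: -9+33=24 >23, r--
l=0 r=11: -9+30=21 <23, l++
l=1 r=11: -3+30=27 >23, r--
l=1 r=10: -3+24=21 <23, l++
l=2 r=10: 0+24=24 >23, r--
l=2 r=9: 0+23=23, found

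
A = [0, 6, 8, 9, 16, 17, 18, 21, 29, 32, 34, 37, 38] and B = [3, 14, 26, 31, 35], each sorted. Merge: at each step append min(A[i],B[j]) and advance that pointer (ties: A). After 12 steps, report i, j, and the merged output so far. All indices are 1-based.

i=10, j=4, merged so far=[0, 3, 6, 8, 9, 14, 16, 17, 18, 21, 26, 29]

i=1 j=1: A[i]=0<=B[j]=3 take 0, i++
i=2 j=1: A[i]=6>B[j]=3 take 3, j++
i=2 j=2: A[i]=6<=B[j]=14 take 6, i++
i=3 j=2: A[i]=8<=B[j]=14 take 8, i++
i=4 j=2: A[i]=9<=B[j]=14 take 9, i++
i=5 j=2: A[i]=16>B[j]=14 take 14, j++
i=5 j=3: A[i]=16<=B[j]=26 take 16, i++
i=6 j=3: A[i]=17<=B[j]=26 take 17, i++
i=7 j=3: A[i]=18<=B[j]=26 take 18, i++
i=8 j=3: A[i]=21<=B[j]=26 take 21, i++
i=9 j=3: A[i]=29>B[j]=26 take 26, j++
i=9 j=4: A[i]=29<=B[j]=31 take 29, i++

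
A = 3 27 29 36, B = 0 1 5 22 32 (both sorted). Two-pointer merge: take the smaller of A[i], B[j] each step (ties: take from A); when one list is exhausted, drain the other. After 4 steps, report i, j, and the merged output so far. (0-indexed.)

i=1, j=3, merged so far=[0, 1, 3, 5]

i=0 j=0: A[i]=3>B[j]=0 take 0, j++
i=0 j=1: A[i]=3>B[j]=1 take 1, j++
i=0 j=2: A[i]=3<=B[j]=5 take 3, i++
i=1 j=2: A[i]=27>B[j]=5 take 5, j++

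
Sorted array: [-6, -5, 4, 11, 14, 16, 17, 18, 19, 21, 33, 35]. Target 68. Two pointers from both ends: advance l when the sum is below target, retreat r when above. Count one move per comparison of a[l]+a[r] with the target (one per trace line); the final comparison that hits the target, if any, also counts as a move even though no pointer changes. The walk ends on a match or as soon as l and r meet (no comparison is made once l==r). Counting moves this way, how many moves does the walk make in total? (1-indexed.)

11 moves

[1,12] -6+35=29 <68 → l++
[2,12] -5+35=30 <68 → l++
[3,12] 4+35=39 <68 → l++
[4,12] 11+35=46 <68 → l++
[5,12] 14+35=49 <68 → l++
[6,12] 16+35=51 <68 → l++
[7,12] 17+35=52 <68 → l++
[8,12] 18+35=53 <68 → l++
[9,12] 19+35=54 <68 → l++
[10,12] 21+35=56 <68 → l++
[11,12] 33+35=68 → found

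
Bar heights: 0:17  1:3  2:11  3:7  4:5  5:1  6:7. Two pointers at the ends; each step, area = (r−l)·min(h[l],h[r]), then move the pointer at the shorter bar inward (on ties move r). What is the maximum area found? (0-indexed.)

max area = 42

l=0 r=6: min(17,7)*6=42 best=42 *, r--
l=0 r=5: min(17,1)*5=5 best=42, r--
l=0 r=4: min(17,5)*4=20 best=42, r--
l=0 r=3: min(17,7)*3=21 best=42, r--
l=0 r=2: min(17,11)*2=22 best=42, r--
l=0 r=1: min(17,3)*1=3 best=42, r--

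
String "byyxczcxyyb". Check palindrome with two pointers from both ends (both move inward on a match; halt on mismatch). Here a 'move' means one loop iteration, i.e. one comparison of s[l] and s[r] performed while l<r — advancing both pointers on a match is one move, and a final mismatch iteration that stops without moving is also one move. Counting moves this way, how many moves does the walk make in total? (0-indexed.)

[0,10] 'b'=='b' → l++,r--
[1,9] 'y'=='y' → l++,r--
[2,8] 'y'=='y' → l++,r--
[3,7] 'x'=='x' → l++,r--
[4,6] 'c'=='c' → l++,r--

5 moves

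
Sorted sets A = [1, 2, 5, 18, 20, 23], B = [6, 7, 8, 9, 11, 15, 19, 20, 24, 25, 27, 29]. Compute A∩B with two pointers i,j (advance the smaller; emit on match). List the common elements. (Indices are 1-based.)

intersection = [20]

[i=1,j=1] 1<6 → i++
[i=2,j=1] 2<6 → i++
[i=3,j=1] 5<6 → i++
[i=4,j=1] 18>6 → j++
[i=4,j=2] 18>7 → j++
[i=4,j=3] 18>8 → j++
[i=4,j=4] 18>9 → j++
[i=4,j=5] 18>11 → j++
[i=4,j=6] 18>15 → j++
[i=4,j=7] 18<19 → i++
[i=5,j=7] 20>19 → j++
[i=5,j=8] 20==20 emit → i++,j++
[i=6,j=9] 23<24 → i++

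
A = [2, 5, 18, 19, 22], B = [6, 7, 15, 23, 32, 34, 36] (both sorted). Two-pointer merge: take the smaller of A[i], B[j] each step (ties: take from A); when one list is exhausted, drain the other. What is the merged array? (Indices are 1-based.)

[2, 5, 6, 7, 15, 18, 19, 22, 23, 32, 34, 36]

i=1 j=1: A[i]=2<=B[j]=6 take 2, i++
i=2 j=1: A[i]=5<=B[j]=6 take 5, i++
i=3 j=1: A[i]=18>B[j]=6 take 6, j++
i=3 j=2: A[i]=18>B[j]=7 take 7, j++
i=3 j=3: A[i]=18>B[j]=15 take 15, j++
i=3 j=4: A[i]=18<=B[j]=23 take 18, i++
i=4 j=4: A[i]=19<=B[j]=23 take 19, i++
i=5 j=4: A[i]=22<=B[j]=23 take 22, i++
i=6 j=4: A done, take B[j]=23, j++
i=6 j=5: A done, take B[j]=32, j++
i=6 j=6: A done, take B[j]=34, j++
i=6 j=7: A done, take B[j]=36, j++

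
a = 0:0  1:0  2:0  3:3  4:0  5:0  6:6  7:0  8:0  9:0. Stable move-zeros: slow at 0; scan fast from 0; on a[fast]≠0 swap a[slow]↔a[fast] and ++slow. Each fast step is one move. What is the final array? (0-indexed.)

slow=0 fast=0: a[fast]=0, fast++
slow=0 fast=1: a[fast]=0, fast++
slow=0 fast=2: a[fast]=0, fast++
slow=0 fast=3: a[fast]=3≠0 swap→a[0]=3, slow++,fast++
slow=1 fast=4: a[fast]=0, fast++
slow=1 fast=5: a[fast]=0, fast++
slow=1 fast=6: a[fast]=6≠0 swap→a[1]=6, slow++,fast++
slow=2 fast=7: a[fast]=0, fast++
slow=2 fast=8: a[fast]=0, fast++
slow=2 fast=9: a[fast]=0, fast++

[3, 6, 0, 0, 0, 0, 0, 0, 0, 0]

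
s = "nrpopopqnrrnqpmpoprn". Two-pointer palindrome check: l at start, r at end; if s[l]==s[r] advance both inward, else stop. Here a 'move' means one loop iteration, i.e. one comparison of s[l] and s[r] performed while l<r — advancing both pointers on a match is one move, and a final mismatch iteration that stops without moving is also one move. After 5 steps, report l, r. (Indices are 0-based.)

[0,19] 'n'=='n' → l++,r--
[1,18] 'r'=='r' → l++,r--
[2,17] 'p'=='p' → l++,r--
[3,16] 'o'=='o' → l++,r--
[4,15] 'p'=='p' → l++,r--

l=5, r=14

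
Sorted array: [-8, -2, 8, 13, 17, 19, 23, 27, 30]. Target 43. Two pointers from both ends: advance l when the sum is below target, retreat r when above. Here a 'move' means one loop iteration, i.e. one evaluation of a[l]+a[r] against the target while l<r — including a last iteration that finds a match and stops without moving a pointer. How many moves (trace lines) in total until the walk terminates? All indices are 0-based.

4 moves

[0,8] -8+30=22 <43 → l++
[1,8] -2+30=28 <43 → l++
[2,8] 8+30=38 <43 → l++
[3,8] 13+30=43 → found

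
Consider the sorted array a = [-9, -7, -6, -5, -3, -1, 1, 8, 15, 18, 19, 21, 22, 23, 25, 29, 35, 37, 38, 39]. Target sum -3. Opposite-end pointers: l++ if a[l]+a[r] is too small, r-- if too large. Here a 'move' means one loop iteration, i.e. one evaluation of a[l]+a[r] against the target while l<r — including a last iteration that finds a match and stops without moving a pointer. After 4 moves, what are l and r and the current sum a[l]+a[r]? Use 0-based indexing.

l=0 r=19: -9+39=30 >-3, r--
l=0 r=18: -9+38=29 >-3, r--
l=0 r=17: -9+37=28 >-3, r--
l=0 r=16: -9+35=26 >-3, r--

l=0, r=15, sum=20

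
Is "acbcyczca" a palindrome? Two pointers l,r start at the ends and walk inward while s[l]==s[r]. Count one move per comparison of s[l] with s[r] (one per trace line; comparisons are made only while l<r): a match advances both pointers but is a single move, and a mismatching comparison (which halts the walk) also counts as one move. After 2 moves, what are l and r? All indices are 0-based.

l=2, r=6

l=0 r=8: 'a'=='a', l++,r--
l=1 r=7: 'c'=='c', l++,r--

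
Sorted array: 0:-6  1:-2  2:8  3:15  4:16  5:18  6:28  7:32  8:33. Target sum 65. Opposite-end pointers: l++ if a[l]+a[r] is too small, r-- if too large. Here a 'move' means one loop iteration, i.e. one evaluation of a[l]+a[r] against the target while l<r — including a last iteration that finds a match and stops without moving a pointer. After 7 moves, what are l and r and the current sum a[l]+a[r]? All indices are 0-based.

l=0 r=8: -6+33=27 <65, l++
l=1 r=8: -2+33=31 <65, l++
l=2 r=8: 8+33=41 <65, l++
l=3 r=8: 15+33=48 <65, l++
l=4 r=8: 16+33=49 <65, l++
l=5 r=8: 18+33=51 <65, l++
l=6 r=8: 28+33=61 <65, l++

l=7, r=8, sum=65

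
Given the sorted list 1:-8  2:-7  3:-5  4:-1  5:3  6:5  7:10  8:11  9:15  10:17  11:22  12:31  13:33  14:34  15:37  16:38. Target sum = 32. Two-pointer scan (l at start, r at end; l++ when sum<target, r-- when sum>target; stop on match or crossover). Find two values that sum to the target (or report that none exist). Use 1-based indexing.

[1,16] -8+38=30 <32 → l++
[2,16] -7+38=31 <32 → l++
[3,16] -5+38=33 >32 → r--
[3,15] -5+37=32 → found

(-5, 37)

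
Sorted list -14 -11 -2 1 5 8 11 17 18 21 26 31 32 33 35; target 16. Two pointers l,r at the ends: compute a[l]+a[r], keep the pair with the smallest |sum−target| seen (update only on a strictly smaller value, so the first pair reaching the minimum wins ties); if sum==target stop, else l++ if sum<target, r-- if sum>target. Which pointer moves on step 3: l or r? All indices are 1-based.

l=1 r=15: -14+35=21 d=5 *, r--
l=1 r=14: -14+33=19 d=3 *, r--
l=1 r=13: -14+32=18 d=2 *, r--

r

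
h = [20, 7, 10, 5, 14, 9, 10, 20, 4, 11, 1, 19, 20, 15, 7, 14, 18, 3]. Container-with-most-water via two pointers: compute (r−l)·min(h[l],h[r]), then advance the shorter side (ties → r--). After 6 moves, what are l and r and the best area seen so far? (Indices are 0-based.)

l=0, r=11, best area=288

l=0 r=17: min(20,3)*17=51 best=51 *, r--
l=0 r=16: min(20,18)*16=288 best=288 *, r--
l=0 r=15: min(20,14)*15=210 best=288, r--
l=0 r=14: min(20,7)*14=98 best=288, r--
l=0 r=13: min(20,15)*13=195 best=288, r--
l=0 r=12: min(20,20)*12=240 best=288, r--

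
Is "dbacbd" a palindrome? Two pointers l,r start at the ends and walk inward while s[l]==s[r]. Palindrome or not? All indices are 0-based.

[0,5] 'd'=='d' → l++,r--
[1,4] 'b'=='b' → l++,r--
[2,3] 'a'!='c' → stop

not a palindrome (mismatch at 2,3)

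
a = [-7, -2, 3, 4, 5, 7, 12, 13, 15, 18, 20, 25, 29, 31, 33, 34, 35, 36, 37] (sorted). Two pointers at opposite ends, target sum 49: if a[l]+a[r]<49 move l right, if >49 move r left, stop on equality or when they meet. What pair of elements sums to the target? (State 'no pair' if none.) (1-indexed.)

(12, 37)

[1,19] -7+37=30 <49 → l++
[2,19] -2+37=35 <49 → l++
[3,19] 3+37=40 <49 → l++
[4,19] 4+37=41 <49 → l++
[5,19] 5+37=42 <49 → l++
[6,19] 7+37=44 <49 → l++
[7,19] 12+37=49 → found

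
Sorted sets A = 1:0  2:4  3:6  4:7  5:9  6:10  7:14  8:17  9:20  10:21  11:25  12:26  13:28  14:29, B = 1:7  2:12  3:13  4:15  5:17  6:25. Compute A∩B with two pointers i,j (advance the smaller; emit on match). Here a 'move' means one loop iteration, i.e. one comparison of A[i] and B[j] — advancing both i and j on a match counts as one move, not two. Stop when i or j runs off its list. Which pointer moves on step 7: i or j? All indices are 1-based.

i=1 j=1: 0<7, i++
i=2 j=1: 4<7, i++
i=3 j=1: 6<7, i++
i=4 j=1: 7==7 emit, i++,j++
i=5 j=2: 9<12, i++
i=6 j=2: 10<12, i++
i=7 j=2: 14>12, j++

j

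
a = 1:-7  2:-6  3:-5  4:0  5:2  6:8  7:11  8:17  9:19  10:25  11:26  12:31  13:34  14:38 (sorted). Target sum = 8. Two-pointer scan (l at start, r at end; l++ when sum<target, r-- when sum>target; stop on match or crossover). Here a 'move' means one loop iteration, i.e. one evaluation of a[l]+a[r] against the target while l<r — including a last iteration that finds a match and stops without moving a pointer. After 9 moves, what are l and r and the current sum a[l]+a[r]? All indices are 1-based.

l=1 r=14: -7+38=31 >8, r--
l=1 r=13: -7+34=27 >8, r--
l=1 r=12: -7+31=24 >8, r--
l=1 r=11: -7+26=19 >8, r--
l=1 r=10: -7+25=18 >8, r--
l=1 r=9: -7+19=12 >8, r--
l=1 r=8: -7+17=10 >8, r--
l=1 r=7: -7+11=4 <8, l++
l=2 r=7: -6+11=5 <8, l++

l=3, r=7, sum=6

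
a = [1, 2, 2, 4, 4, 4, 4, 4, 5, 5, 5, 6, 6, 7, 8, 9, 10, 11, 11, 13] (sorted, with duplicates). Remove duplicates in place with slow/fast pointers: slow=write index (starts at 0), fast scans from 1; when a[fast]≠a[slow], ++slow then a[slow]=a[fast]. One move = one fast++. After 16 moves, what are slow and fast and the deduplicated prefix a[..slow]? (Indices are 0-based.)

slow=0 fast=1: a[fast]=2≠a[slow]=1 write a[1]=2, slow++,fast++
slow=1 fast=2: a[fast]=2=a[slow] dup, fast++
slow=1 fast=3: a[fast]=4≠a[slow]=2 write a[2]=4, slow++,fast++
slow=2 fast=4: a[fast]=4=a[slow] dup, fast++
slow=2 fast=5: a[fast]=4=a[slow] dup, fast++
slow=2 fast=6: a[fast]=4=a[slow] dup, fast++
slow=2 fast=7: a[fast]=4=a[slow] dup, fast++
slow=2 fast=8: a[fast]=5≠a[slow]=4 write a[3]=5, slow++,fast++
slow=3 fast=9: a[fast]=5=a[slow] dup, fast++
slow=3 fast=10: a[fast]=5=a[slow] dup, fast++
slow=3 fast=11: a[fast]=6≠a[slow]=5 write a[4]=6, slow++,fast++
slow=4 fast=12: a[fast]=6=a[slow] dup, fast++
slow=4 fast=13: a[fast]=7≠a[slow]=6 write a[5]=7, slow++,fast++
slow=5 fast=14: a[fast]=8≠a[slow]=7 write a[6]=8, slow++,fast++
slow=6 fast=15: a[fast]=9≠a[slow]=8 write a[7]=9, slow++,fast++
slow=7 fast=16: a[fast]=10≠a[slow]=9 write a[8]=10, slow++,fast++

slow=8, fast=17, prefix=[1, 2, 4, 5, 6, 7, 8, 9, 10]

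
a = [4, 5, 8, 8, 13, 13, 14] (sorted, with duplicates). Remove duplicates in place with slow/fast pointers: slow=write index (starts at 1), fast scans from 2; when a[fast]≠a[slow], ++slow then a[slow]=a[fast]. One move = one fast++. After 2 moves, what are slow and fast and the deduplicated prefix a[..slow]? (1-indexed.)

slow=3, fast=4, prefix=[4, 5, 8]

slow=1 fast=2: a[fast]=5≠a[slow]=4 write a[2]=5, slow++,fast++
slow=2 fast=3: a[fast]=8≠a[slow]=5 write a[3]=8, slow++,fast++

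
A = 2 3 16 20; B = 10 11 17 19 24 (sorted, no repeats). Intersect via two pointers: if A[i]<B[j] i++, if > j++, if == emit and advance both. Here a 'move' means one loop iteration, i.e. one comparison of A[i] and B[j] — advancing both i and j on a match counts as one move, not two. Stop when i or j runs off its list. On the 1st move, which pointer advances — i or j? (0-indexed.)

[i=0,j=0] 2<10 → i++

i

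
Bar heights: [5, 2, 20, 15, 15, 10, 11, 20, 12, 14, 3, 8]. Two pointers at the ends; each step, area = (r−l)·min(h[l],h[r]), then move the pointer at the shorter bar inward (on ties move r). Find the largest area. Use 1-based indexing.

l=1 r=12: min(5,8)*11=55 best=55 *, l++
l=2 r=12: min(2,8)*10=20 best=55, l++
l=3 r=12: min(20,8)*9=72 best=72 *, r--
l=3 r=11: min(20,3)*8=24 best=72, r--
l=3 r=10: min(20,14)*7=98 best=98 *, r--
l=3 r=9: min(20,12)*6=72 best=98, r--
l=3 r=8: min(20,20)*5=100 best=100 *, r--
l=3 r=7: min(20,11)*4=44 best=100, r--
l=3 r=6: min(20,10)*3=30 best=100, r--
l=3 r=5: min(20,15)*2=30 best=100, r--
l=3 r=4: min(20,15)*1=15 best=100, r--

max area = 100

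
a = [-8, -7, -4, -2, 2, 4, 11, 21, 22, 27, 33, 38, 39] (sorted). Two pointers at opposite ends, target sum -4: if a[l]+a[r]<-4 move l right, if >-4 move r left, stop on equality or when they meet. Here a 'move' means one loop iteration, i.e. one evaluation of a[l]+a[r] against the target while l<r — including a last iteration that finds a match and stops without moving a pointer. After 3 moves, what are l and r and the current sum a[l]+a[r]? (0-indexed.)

l=0, r=9, sum=19

[0,12] -8+39=31 >-4 → r--
[0,11] -8+38=30 >-4 → r--
[0,10] -8+33=25 >-4 → r--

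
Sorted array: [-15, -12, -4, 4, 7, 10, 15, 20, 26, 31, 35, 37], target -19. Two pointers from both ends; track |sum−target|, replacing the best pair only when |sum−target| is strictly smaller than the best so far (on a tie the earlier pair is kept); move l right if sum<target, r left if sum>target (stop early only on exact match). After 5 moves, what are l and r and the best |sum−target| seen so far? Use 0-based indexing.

l=0, r=6, best |Δ|=24

l=0 r=11: -15+37=22 d=41 *, r--
l=0 r=10: -15+35=20 d=39 *, r--
l=0 r=9: -15+31=16 d=35 *, r--
l=0 r=8: -15+26=11 d=30 *, r--
l=0 r=7: -15+20=5 d=24 *, r--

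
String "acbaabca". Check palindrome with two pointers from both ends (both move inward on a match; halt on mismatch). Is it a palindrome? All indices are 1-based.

[1,8] 'a'=='a' → l++,r--
[2,7] 'c'=='c' → l++,r--
[3,6] 'b'=='b' → l++,r--
[4,5] 'a'=='a' → l++,r--

palindrome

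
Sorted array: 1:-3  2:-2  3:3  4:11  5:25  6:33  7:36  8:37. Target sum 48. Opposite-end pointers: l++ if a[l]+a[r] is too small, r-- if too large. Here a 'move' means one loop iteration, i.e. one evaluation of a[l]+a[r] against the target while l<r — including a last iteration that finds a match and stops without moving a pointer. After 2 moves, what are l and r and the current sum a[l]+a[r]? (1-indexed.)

l=3, r=8, sum=40

l=1 r=8: -3+37=34 <48, l++
l=2 r=8: -2+37=35 <48, l++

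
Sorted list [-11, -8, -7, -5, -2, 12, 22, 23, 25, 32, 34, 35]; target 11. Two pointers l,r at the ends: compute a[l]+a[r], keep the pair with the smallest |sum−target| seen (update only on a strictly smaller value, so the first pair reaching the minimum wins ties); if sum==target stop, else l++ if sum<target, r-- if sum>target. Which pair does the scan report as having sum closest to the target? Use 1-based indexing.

l=1 r=12: -11+35=24 d=13 *, r--
l=1 r=11: -11+34=23 d=12 *, r--
l=1 r=10: -11+32=21 d=10 *, r--
l=1 r=9: -11+25=14 d=3 *, r--
l=1 r=8: -11+23=12 d=1 *, r--
l=1 r=7: -11+22=11 d=0 *, stop

pair (-11, 22) with sum 11 (|Δ|=0)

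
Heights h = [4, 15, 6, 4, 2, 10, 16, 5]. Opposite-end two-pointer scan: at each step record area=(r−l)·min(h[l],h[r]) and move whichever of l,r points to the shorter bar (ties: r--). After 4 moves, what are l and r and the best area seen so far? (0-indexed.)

l=0 r=7: min(4,5)*7=28 best=28 *, l++
l=1 r=7: min(15,5)*6=30 best=30 *, r--
l=1 r=6: min(15,16)*5=75 best=75 *, l++
l=2 r=6: min(6,16)*4=24 best=75, l++

l=3, r=6, best area=75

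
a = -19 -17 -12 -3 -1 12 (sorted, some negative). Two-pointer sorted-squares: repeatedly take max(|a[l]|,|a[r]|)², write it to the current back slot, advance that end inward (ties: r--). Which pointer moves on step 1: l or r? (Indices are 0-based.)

[0,5] |-19|>|12| out[5]=361 → l++

l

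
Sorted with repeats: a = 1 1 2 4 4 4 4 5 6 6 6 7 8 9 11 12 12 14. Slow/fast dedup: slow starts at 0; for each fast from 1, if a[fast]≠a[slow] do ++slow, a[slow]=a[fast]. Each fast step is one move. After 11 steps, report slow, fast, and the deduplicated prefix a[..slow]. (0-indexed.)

slow=5, fast=12, prefix=[1, 2, 4, 5, 6, 7]

(s=0,f=1) a[fast]=1=a[slow] dup → fast++
(s=0,f=2) a[fast]=2≠a[slow]=1 write a[1]=2 → slow++,fast++
(s=1,f=3) a[fast]=4≠a[slow]=2 write a[2]=4 → slow++,fast++
(s=2,f=4) a[fast]=4=a[slow] dup → fast++
(s=2,f=5) a[fast]=4=a[slow] dup → fast++
(s=2,f=6) a[fast]=4=a[slow] dup → fast++
(s=2,f=7) a[fast]=5≠a[slow]=4 write a[3]=5 → slow++,fast++
(s=3,f=8) a[fast]=6≠a[slow]=5 write a[4]=6 → slow++,fast++
(s=4,f=9) a[fast]=6=a[slow] dup → fast++
(s=4,f=10) a[fast]=6=a[slow] dup → fast++
(s=4,f=11) a[fast]=7≠a[slow]=6 write a[5]=7 → slow++,fast++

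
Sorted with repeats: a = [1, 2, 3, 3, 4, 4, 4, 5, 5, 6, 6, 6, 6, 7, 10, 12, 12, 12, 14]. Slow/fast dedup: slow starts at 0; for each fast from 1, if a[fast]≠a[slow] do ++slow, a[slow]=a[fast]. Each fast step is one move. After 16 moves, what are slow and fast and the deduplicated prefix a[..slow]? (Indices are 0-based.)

slow=0 fast=1: a[fast]=2≠a[slow]=1 write a[1]=2, slow++,fast++
slow=1 fast=2: a[fast]=3≠a[slow]=2 write a[2]=3, slow++,fast++
slow=2 fast=3: a[fast]=3=a[slow] dup, fast++
slow=2 fast=4: a[fast]=4≠a[slow]=3 write a[3]=4, slow++,fast++
slow=3 fast=5: a[fast]=4=a[slow] dup, fast++
slow=3 fast=6: a[fast]=4=a[slow] dup, fast++
slow=3 fast=7: a[fast]=5≠a[slow]=4 write a[4]=5, slow++,fast++
slow=4 fast=8: a[fast]=5=a[slow] dup, fast++
slow=4 fast=9: a[fast]=6≠a[slow]=5 write a[5]=6, slow++,fast++
slow=5 fast=10: a[fast]=6=a[slow] dup, fast++
slow=5 fast=11: a[fast]=6=a[slow] dup, fast++
slow=5 fast=12: a[fast]=6=a[slow] dup, fast++
slow=5 fast=13: a[fast]=7≠a[slow]=6 write a[6]=7, slow++,fast++
slow=6 fast=14: a[fast]=10≠a[slow]=7 write a[7]=10, slow++,fast++
slow=7 fast=15: a[fast]=12≠a[slow]=10 write a[8]=12, slow++,fast++
slow=8 fast=16: a[fast]=12=a[slow] dup, fast++

slow=8, fast=17, prefix=[1, 2, 3, 4, 5, 6, 7, 10, 12]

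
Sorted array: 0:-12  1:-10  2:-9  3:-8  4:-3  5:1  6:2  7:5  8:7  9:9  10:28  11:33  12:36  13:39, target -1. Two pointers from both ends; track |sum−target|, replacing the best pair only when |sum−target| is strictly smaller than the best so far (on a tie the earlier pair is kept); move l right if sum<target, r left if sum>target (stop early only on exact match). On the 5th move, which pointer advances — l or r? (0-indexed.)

l

[0,13] -12+39=27 d=28 * → r--
[0,12] -12+36=24 d=25 * → r--
[0,11] -12+33=21 d=22 * → r--
[0,10] -12+28=16 d=17 * → r--
[0,9] -12+9=-3 d=2 * → l++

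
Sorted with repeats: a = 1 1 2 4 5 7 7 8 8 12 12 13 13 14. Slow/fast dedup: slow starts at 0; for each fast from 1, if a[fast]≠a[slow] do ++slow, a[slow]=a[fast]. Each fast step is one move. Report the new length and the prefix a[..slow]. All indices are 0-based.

slow=0 fast=1: a[fast]=1=a[slow] dup, fast++
slow=0 fast=2: a[fast]=2≠a[slow]=1 write a[1]=2, slow++,fast++
slow=1 fast=3: a[fast]=4≠a[slow]=2 write a[2]=4, slow++,fast++
slow=2 fast=4: a[fast]=5≠a[slow]=4 write a[3]=5, slow++,fast++
slow=3 fast=5: a[fast]=7≠a[slow]=5 write a[4]=7, slow++,fast++
slow=4 fast=6: a[fast]=7=a[slow] dup, fast++
slow=4 fast=7: a[fast]=8≠a[slow]=7 write a[5]=8, slow++,fast++
slow=5 fast=8: a[fast]=8=a[slow] dup, fast++
slow=5 fast=9: a[fast]=12≠a[slow]=8 write a[6]=12, slow++,fast++
slow=6 fast=10: a[fast]=12=a[slow] dup, fast++
slow=6 fast=11: a[fast]=13≠a[slow]=12 write a[7]=13, slow++,fast++
slow=7 fast=12: a[fast]=13=a[slow] dup, fast++
slow=7 fast=13: a[fast]=14≠a[slow]=13 write a[8]=14, slow++,fast++

length 9; prefix = [1, 2, 4, 5, 7, 8, 12, 13, 14]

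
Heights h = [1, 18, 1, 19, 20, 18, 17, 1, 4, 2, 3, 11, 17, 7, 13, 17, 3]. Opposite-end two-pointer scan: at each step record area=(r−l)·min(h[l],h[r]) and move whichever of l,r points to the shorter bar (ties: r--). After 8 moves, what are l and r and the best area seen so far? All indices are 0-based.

[0,16] min(1,3)*16=16 best=16 * → l++
[1,16] min(18,3)*15=45 best=45 * → r--
[1,15] min(18,17)*14=238 best=238 * → r--
[1,14] min(18,13)*13=169 best=238 → r--
[1,13] min(18,7)*12=84 best=238 → r--
[1,12] min(18,17)*11=187 best=238 → r--
[1,11] min(18,11)*10=110 best=238 → r--
[1,10] min(18,3)*9=27 best=238 → r--

l=1, r=9, best area=238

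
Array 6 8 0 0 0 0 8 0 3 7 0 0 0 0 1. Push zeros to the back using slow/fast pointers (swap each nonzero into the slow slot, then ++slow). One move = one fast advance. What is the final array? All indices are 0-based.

[6, 8, 8, 3, 7, 1, 0, 0, 0, 0, 0, 0, 0, 0, 0]

slow=0 fast=0: a[fast]=6≠0 swap→a[0]=6, slow++,fast++
slow=1 fast=1: a[fast]=8≠0 swap→a[1]=8, slow++,fast++
slow=2 fast=2: a[fast]=0, fast++
slow=2 fast=3: a[fast]=0, fast++
slow=2 fast=4: a[fast]=0, fast++
slow=2 fast=5: a[fast]=0, fast++
slow=2 fast=6: a[fast]=8≠0 swap→a[2]=8, slow++,fast++
slow=3 fast=7: a[fast]=0, fast++
slow=3 fast=8: a[fast]=3≠0 swap→a[3]=3, slow++,fast++
slow=4 fast=9: a[fast]=7≠0 swap→a[4]=7, slow++,fast++
slow=5 fast=10: a[fast]=0, fast++
slow=5 fast=11: a[fast]=0, fast++
slow=5 fast=12: a[fast]=0, fast++
slow=5 fast=13: a[fast]=0, fast++
slow=5 fast=14: a[fast]=1≠0 swap→a[5]=1, slow++,fast++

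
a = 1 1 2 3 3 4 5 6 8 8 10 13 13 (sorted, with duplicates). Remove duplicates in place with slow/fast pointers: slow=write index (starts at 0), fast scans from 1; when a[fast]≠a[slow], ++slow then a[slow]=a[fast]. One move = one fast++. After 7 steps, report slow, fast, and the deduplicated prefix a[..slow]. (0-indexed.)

slow=5, fast=8, prefix=[1, 2, 3, 4, 5, 6]

slow=0 fast=1: a[fast]=1=a[slow] dup, fast++
slow=0 fast=2: a[fast]=2≠a[slow]=1 write a[1]=2, slow++,fast++
slow=1 fast=3: a[fast]=3≠a[slow]=2 write a[2]=3, slow++,fast++
slow=2 fast=4: a[fast]=3=a[slow] dup, fast++
slow=2 fast=5: a[fast]=4≠a[slow]=3 write a[3]=4, slow++,fast++
slow=3 fast=6: a[fast]=5≠a[slow]=4 write a[4]=5, slow++,fast++
slow=4 fast=7: a[fast]=6≠a[slow]=5 write a[5]=6, slow++,fast++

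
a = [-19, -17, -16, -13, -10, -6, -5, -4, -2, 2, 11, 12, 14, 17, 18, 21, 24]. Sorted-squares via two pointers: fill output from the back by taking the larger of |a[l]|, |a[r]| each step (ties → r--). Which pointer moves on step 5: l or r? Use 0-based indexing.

l=0 r=16: |-19|<=|24| out[16]=576, r--
l=0 r=15: |-19|<=|21| out[15]=441, r--
l=0 r=14: |-19|>|18| out[14]=361, l++
l=1 r=14: |-17|<=|18| out[13]=324, r--
l=1 r=13: |-17|<=|17| out[12]=289, r--

r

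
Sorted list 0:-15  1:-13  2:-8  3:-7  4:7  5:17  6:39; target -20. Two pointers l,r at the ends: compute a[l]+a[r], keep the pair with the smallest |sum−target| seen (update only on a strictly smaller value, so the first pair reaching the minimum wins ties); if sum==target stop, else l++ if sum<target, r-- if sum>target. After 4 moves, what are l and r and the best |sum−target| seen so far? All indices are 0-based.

l=1, r=3, best |Δ|=2

[0,6] -15+39=24 d=44 * → r--
[0,5] -15+17=2 d=22 * → r--
[0,4] -15+7=-8 d=12 * → r--
[0,3] -15+-7=-22 d=2 * → l++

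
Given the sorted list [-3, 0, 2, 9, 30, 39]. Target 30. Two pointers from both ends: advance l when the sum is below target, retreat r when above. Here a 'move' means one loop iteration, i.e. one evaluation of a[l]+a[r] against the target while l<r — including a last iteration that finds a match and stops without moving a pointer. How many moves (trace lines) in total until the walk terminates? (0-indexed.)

[0,5] -3+39=36 >30 → r--
[0,4] -3+30=27 <30 → l++
[1,4] 0+30=30 → found

3 moves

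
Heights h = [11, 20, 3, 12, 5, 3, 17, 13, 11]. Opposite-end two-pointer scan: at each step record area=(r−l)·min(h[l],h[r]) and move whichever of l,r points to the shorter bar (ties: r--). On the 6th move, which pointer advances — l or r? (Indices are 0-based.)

r

[0,8] min(11,11)*8=88 best=88 * → r--
[0,7] min(11,13)*7=77 best=88 → l++
[1,7] min(20,13)*6=78 best=88 → r--
[1,6] min(20,17)*5=85 best=88 → r--
[1,5] min(20,3)*4=12 best=88 → r--
[1,4] min(20,5)*3=15 best=88 → r--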